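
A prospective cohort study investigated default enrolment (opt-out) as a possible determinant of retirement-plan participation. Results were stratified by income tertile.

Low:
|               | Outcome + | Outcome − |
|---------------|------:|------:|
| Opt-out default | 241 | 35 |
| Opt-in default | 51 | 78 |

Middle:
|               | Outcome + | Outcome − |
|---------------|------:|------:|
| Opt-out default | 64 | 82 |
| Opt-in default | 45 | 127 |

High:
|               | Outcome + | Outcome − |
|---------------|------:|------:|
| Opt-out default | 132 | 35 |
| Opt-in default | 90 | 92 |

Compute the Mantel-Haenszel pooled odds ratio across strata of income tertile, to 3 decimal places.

OR_MH = Σ(aᵢdᵢ/nᵢ) / Σ(bᵢcᵢ/nᵢ), where nᵢ is the stratum total.
Stratum 1 (Low): n = 405; a·d/n = 241·78/405 = 46.4148; b·c/n = 35·51/405 = 4.4074
Stratum 2 (Middle): n = 318; a·d/n = 64·127/318 = 25.5597; b·c/n = 82·45/318 = 11.6038
Stratum 3 (High): n = 349; a·d/n = 132·92/349 = 34.7966; b·c/n = 35·90/349 = 9.0258
OR_MH = (46.4148 + 25.5597 + 34.7966) / (4.4074 + 11.6038 + 9.0258) = 106.7711 / 25.0370 = 4.26454

4.265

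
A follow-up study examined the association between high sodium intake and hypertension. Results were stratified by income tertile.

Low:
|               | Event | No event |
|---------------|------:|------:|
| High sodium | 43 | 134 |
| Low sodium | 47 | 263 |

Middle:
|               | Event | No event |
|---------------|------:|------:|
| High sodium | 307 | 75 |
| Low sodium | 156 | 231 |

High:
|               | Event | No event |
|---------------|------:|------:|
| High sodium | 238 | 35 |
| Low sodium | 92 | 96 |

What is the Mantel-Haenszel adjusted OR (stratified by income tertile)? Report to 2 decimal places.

4.70

OR_MH = Σ(aᵢdᵢ/nᵢ) / Σ(bᵢcᵢ/nᵢ), where nᵢ is the stratum total.
Stratum 1 (Low): n = 487; a·d/n = 43·263/487 = 23.2218; b·c/n = 134·47/487 = 12.9322
Stratum 2 (Middle): n = 769; a·d/n = 307·231/769 = 92.2198; b·c/n = 75·156/769 = 15.2146
Stratum 3 (High): n = 461; a·d/n = 238·96/461 = 49.5618; b·c/n = 35·92/461 = 6.9848
OR_MH = (23.2218 + 92.2198 + 49.5618) / (12.9322 + 15.2146 + 6.9848) = 165.0034 / 35.1316 = 4.69672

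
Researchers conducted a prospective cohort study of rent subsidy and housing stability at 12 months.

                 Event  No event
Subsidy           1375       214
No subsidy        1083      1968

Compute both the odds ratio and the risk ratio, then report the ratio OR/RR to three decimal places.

4.790

Cells: a = 1375, b = 214, c = 1083, d = 1968.
OR = (1375·1968)/(214·1083) = 2706000/231762 = 11.67577
Risk in exposed = 1375/1589 = 0.86532; risk in unexposed = 1083/3051 = 0.35497; RR = 2.43777
OR/RR = 11.67577 / 2.43777 = 4.78953
The outcome is not rare, so the OR lies further from 1 than the RR.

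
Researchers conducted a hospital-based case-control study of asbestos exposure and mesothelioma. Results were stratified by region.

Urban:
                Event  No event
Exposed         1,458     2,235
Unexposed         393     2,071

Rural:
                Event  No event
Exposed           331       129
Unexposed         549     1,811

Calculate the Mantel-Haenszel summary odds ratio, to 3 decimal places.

OR_MH = Σ(aᵢdᵢ/nᵢ) / Σ(bᵢcᵢ/nᵢ), where nᵢ is the stratum total.
Stratum 1 (Urban): n = 6157; a·d/n = 1458·2071/6157 = 490.4203; b·c/n = 2235·393/6157 = 142.6596
Stratum 2 (Rural): n = 2820; a·d/n = 331·1811/2820 = 212.5677; b·c/n = 129·549/2820 = 25.1138
OR_MH = (490.4203 + 212.5677) / (142.6596 + 25.1138) = 702.9881 / 167.7734 = 4.19010

4.190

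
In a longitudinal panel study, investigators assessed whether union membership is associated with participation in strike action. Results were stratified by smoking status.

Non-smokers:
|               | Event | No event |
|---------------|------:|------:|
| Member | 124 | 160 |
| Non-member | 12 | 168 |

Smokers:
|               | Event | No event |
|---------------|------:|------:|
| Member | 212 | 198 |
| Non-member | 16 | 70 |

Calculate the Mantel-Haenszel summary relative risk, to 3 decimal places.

RR_MH = Σ(aᵢ·n₀ᵢ/nᵢ) / Σ(cᵢ·n₁ᵢ/nᵢ), with n₁ᵢ = aᵢ+bᵢ (exposed), n₀ᵢ = cᵢ+dᵢ (unexposed), nᵢ = n₁ᵢ+n₀ᵢ.
Stratum 1 (Non-smokers): n₁ = 284, n₀ = 180, n = 464; a·n₀/n = 124·180/464 = 48.1034; c·n₁/n = 12·284/464 = 7.3448
Stratum 2 (Smokers): n₁ = 410, n₀ = 86, n = 496; a·n₀/n = 212·86/496 = 36.7581; c·n₁/n = 16·410/496 = 13.2258
RR_MH = (48.1034 + 36.7581) / (7.3448 + 13.2258) = 84.8615 / 20.5706 = 4.12537

4.125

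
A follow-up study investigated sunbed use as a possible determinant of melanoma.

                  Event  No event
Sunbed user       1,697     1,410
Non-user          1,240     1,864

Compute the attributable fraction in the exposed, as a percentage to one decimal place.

Cells: a = 1697, b = 1410, c = 1240, d = 1864.
Risk in exposed = 1697/3107 = 0.54619; risk in unexposed = 1240/3104 = 0.39948.
RR = 0.54619/0.39948 = 1.36723
AR% = (RR − 1)/RR × 100 = (1.36723 − 1)/1.36723 × 100 = 26.8593%

26.9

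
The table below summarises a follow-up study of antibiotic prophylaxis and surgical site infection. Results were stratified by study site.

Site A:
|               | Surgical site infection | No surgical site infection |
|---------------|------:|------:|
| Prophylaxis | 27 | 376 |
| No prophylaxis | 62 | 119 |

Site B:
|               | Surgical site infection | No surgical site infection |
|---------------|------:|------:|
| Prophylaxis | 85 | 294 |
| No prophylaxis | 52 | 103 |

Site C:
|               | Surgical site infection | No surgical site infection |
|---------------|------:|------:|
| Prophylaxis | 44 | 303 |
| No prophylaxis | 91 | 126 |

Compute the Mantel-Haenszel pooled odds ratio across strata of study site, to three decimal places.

0.270

OR_MH = Σ(aᵢdᵢ/nᵢ) / Σ(bᵢcᵢ/nᵢ), where nᵢ is the stratum total.
Stratum 1 (Site A): n = 584; a·d/n = 27·119/584 = 5.5017; b·c/n = 376·62/584 = 39.9178
Stratum 2 (Site B): n = 534; a·d/n = 85·103/534 = 16.3951; b·c/n = 294·52/534 = 28.6292
Stratum 3 (Site C): n = 564; a·d/n = 44·126/564 = 9.8298; b·c/n = 303·91/564 = 48.8883
OR_MH = (5.5017 + 16.3951 + 9.8298) / (39.9178 + 28.6292 + 48.8883) = 31.7266 / 117.4353 = 0.27016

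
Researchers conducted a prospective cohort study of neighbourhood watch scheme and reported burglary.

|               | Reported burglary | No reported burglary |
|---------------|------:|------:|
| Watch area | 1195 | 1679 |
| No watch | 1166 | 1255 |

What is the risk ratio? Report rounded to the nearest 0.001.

Cells: a = 1195, b = 1679, c = 1166, d = 1255.
Risk in exposed = 1195/2874 = 0.41580; risk in unexposed = 1166/2421 = 0.48162.
RR = 0.41580 / 0.48162 = 0.86333
The risk is 14% lower among the exposed than among the unexposed.

0.863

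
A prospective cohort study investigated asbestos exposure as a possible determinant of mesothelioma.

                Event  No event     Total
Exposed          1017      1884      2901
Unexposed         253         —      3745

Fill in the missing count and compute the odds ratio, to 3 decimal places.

7.451

The missing cell is in the unexposed row: 3745 − 253 = 3492.
So a = 1017, b = 1884, c = 253, d = 3492.
OR = (a·d)/(b·c) = (1017 × 3492) / (1884 × 253) = 3551364 / 476652 = 7.45064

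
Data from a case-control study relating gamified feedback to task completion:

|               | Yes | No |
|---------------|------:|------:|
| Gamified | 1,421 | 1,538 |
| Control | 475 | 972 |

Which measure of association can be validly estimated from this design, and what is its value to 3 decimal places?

Cells: a = 1421, b = 1538, c = 475, d = 972.
This is a case-control study: participants were sampled on outcome status, so risks in the source population cannot be estimated directly — relative risk is not valid here. The odds ratio is the appropriate measure.
OR = (a·d)/(b·c) = (1421 × 972) / (1538 × 475) = 1381212 / 730550 = 1.89065

1.891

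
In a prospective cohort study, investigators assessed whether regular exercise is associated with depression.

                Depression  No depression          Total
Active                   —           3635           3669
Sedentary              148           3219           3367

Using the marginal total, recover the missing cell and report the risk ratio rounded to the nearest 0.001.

The missing cell is in the exposed row: 3669 − 3635 = 34.
So a = 34, b = 3635, c = 148, d = 3219.
RR = [a/(a+b)] / [c/(c+d)] = (34/3669) / (148/3367) = 0.00927/0.04396 = 0.21082

0.211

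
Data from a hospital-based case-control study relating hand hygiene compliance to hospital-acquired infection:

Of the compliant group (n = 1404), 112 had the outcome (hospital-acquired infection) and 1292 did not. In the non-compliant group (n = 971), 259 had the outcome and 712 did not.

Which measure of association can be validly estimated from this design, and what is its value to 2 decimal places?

0.24

From the description: a = 112, b = 1292, c = 259, d = 712.
This is a hospital-based case-control study: participants were sampled on outcome status, so risks in the source population cannot be estimated directly — relative risk is not valid here. The odds ratio is the appropriate measure.
OR = (a·d)/(b·c) = (112 × 712) / (1292 × 259) = 79744 / 334628 = 0.23831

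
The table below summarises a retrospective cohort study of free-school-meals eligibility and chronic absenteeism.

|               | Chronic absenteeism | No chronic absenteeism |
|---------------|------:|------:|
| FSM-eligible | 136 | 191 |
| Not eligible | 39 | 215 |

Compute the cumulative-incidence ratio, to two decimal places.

Cells: a = 136, b = 191, c = 39, d = 215.
Risk in exposed = 136/327 = 0.41590; risk in unexposed = 39/254 = 0.15354.
RR = 0.41590 / 0.15354 = 2.70870
The risk among the exposed is 2.71 times that among the unexposed.

2.71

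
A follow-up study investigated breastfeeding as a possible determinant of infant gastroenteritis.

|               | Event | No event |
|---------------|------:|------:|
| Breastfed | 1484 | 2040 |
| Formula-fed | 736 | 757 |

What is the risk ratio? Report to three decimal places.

0.854

Cells: a = 1484, b = 2040, c = 736, d = 757.
Risk in exposed = 1484/3524 = 0.42111; risk in unexposed = 736/1493 = 0.49297.
RR = 0.42111 / 0.49297 = 0.85424
The risk is 15% lower among the exposed than among the unexposed.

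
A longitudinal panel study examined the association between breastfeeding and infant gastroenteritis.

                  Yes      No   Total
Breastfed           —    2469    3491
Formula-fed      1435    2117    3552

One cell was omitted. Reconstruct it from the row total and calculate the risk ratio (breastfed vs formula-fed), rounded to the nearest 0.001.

The missing cell is in the exposed row: 3491 − 2469 = 1022.
So a = 1022, b = 2469, c = 1435, d = 2117.
RR = [a/(a+b)] / [c/(c+d)] = (1022/3491) / (1435/3552) = 0.29275/0.40400 = 0.72464

0.725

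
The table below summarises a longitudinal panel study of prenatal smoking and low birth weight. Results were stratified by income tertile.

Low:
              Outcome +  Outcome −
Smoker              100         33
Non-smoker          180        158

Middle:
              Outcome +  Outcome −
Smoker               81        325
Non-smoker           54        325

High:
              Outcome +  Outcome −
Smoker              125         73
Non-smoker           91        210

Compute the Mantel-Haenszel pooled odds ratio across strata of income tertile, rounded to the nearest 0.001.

OR_MH = Σ(aᵢdᵢ/nᵢ) / Σ(bᵢcᵢ/nᵢ), where nᵢ is the stratum total.
Stratum 1 (Low): n = 471; a·d/n = 100·158/471 = 33.5456; b·c/n = 33·180/471 = 12.6115
Stratum 2 (Middle): n = 785; a·d/n = 81·325/785 = 33.5350; b·c/n = 325·54/785 = 22.3567
Stratum 3 (High): n = 499; a·d/n = 125·210/499 = 52.6052; b·c/n = 73·91/499 = 13.3126
OR_MH = (33.5456 + 33.5350 + 52.6052) / (12.6115 + 22.3567 + 13.3126) = 119.6859 / 48.2808 = 2.47896

2.479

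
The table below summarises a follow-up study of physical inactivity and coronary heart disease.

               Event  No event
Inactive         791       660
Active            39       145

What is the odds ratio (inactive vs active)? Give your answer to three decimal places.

Cells: a = 791, b = 660, c = 39, d = 145.
OR = (a·d)/(b·c) = (791 × 145) / (660 × 39) = 114695 / 25740 = 4.45591
The odds of coronary heart disease are about 4.46 times as high in the inactive group.

4.456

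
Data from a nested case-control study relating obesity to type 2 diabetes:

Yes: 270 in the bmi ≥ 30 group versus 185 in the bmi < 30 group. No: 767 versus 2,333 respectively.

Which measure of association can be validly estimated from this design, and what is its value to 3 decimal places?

4.439

From the description: a = 270, b = 767, c = 185, d = 2333.
This is a nested case-control study: participants were sampled on outcome status, so risks in the source population cannot be estimated directly — relative risk is not valid here. The odds ratio is the appropriate measure.
OR = (a·d)/(b·c) = (270 × 2333) / (767 × 185) = 629910 / 141895 = 4.43927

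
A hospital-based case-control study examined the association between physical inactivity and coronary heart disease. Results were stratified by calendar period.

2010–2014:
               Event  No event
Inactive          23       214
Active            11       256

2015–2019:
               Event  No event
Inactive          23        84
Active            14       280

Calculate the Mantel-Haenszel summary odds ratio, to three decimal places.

OR_MH = Σ(aᵢdᵢ/nᵢ) / Σ(bᵢcᵢ/nᵢ), where nᵢ is the stratum total.
Stratum 1 (2010–2014): n = 504; a·d/n = 23·256/504 = 11.6825; b·c/n = 214·11/504 = 4.6706
Stratum 2 (2015–2019): n = 401; a·d/n = 23·280/401 = 16.0599; b·c/n = 84·14/401 = 2.9327
OR_MH = (11.6825 + 16.0599) / (4.6706 + 2.9327) = 27.7424 / 7.6033 = 3.64873

3.649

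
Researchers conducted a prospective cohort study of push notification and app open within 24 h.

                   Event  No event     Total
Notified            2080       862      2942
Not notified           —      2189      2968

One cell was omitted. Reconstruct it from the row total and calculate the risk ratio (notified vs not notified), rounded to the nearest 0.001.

2.694

The missing cell is in the unexposed row: 2968 − 2189 = 779.
So a = 2080, b = 862, c = 779, d = 2189.
RR = [a/(a+b)] / [c/(c+d)] = (2080/2942) / (779/2968) = 0.70700/0.26247 = 2.69369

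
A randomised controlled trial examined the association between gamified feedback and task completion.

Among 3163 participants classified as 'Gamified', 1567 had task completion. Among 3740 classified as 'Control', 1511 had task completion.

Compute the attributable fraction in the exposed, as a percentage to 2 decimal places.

18.45

From the description: a = 1567, b = 1596, c = 1511, d = 2229.
Risk in exposed = 1567/3163 = 0.49542; risk in unexposed = 1511/3740 = 0.40401.
RR = 0.49542/0.40401 = 1.22624
AR% = (RR − 1)/RR × 100 = (1.22624 − 1)/1.22624 × 100 = 18.4502%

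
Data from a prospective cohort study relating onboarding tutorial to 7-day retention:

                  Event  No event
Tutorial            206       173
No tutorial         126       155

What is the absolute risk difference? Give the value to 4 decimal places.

Cells: a = 206, b = 173, c = 126, d = 155.
Risk in exposed = 206/379 = 0.543536; risk in unexposed = 126/281 = 0.448399.
Risk difference = 0.543536 − 0.448399 = 0.095137

0.0951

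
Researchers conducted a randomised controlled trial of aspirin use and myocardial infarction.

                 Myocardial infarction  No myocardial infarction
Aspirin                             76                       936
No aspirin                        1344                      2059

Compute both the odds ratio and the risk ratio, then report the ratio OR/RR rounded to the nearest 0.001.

0.654

Cells: a = 76, b = 936, c = 1344, d = 2059.
OR = (76·2059)/(936·1344) = 156484/1257984 = 0.12439
Risk in exposed = 76/1012 = 0.07510; risk in unexposed = 1344/3403 = 0.39495; RR = 0.19015
OR/RR = 0.12439 / 0.19015 = 0.65418
The outcome is not rare, so the OR lies further from 1 than the RR.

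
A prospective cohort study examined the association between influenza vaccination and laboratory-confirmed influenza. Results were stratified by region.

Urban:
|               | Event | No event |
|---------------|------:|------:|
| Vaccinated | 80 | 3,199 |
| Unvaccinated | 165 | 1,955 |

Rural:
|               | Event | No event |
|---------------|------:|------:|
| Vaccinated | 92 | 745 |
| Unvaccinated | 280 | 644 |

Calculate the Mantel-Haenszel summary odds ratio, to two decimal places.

0.29

OR_MH = Σ(aᵢdᵢ/nᵢ) / Σ(bᵢcᵢ/nᵢ), where nᵢ is the stratum total.
Stratum 1 (Urban): n = 5399; a·d/n = 80·1955/5399 = 28.9683; b·c/n = 3199·165/5399 = 97.7653
Stratum 2 (Rural): n = 1761; a·d/n = 92·644/1761 = 33.6445; b·c/n = 745·280/1761 = 118.4554
OR_MH = (28.9683 + 33.6445) / (97.7653 + 118.4554) = 62.6128 / 216.2207 = 0.28958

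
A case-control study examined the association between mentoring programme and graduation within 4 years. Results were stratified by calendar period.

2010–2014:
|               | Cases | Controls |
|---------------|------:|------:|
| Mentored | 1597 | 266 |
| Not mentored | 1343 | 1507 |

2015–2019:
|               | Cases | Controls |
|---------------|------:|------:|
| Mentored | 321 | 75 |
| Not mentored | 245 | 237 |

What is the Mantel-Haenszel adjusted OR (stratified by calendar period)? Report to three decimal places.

OR_MH = Σ(aᵢdᵢ/nᵢ) / Σ(bᵢcᵢ/nᵢ), where nᵢ is the stratum total.
Stratum 1 (2010–2014): n = 4713; a·d/n = 1597·1507/4713 = 510.6469; b·c/n = 266·1343/4713 = 75.7984
Stratum 2 (2015–2019): n = 878; a·d/n = 321·237/878 = 86.6481; b·c/n = 75·245/878 = 20.9282
OR_MH = (510.6469 + 86.6481) / (75.7984 + 20.9282) = 597.2950 / 96.7267 = 6.17508

6.175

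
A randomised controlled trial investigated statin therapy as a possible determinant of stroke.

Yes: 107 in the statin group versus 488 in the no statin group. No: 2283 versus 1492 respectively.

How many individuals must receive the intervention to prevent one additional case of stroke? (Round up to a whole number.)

Risk in treated group = 107/2390 = 0.04477; risk in control = 488/1980 = 0.24646.
Absolute risk reduction = 0.24646 − 0.04477 = 0.20169
NNT = 1 / ARR = 1 / 0.20169 = 4.958 → round up → 5

5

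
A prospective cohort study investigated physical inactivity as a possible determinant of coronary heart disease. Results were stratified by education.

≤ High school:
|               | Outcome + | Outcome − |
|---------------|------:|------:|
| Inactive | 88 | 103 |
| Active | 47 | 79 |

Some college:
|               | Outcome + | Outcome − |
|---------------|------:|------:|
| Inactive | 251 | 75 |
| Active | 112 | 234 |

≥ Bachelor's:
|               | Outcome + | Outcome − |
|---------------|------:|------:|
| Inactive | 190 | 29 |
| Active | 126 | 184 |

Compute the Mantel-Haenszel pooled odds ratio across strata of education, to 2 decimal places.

5.06

OR_MH = Σ(aᵢdᵢ/nᵢ) / Σ(bᵢcᵢ/nᵢ), where nᵢ is the stratum total.
Stratum 1 (≤ High school): n = 317; a·d/n = 88·79/317 = 21.9306; b·c/n = 103·47/317 = 15.2713
Stratum 2 (Some college): n = 672; a·d/n = 251·234/672 = 87.4018; b·c/n = 75·112/672 = 12.5000
Stratum 3 (≥ Bachelor's): n = 529; a·d/n = 190·184/529 = 66.0870; b·c/n = 29·126/529 = 6.9074
OR_MH = (21.9306 + 87.4018 + 66.0870) / (15.2713 + 12.5000 + 6.9074) = 175.4193 / 34.6787 = 5.05842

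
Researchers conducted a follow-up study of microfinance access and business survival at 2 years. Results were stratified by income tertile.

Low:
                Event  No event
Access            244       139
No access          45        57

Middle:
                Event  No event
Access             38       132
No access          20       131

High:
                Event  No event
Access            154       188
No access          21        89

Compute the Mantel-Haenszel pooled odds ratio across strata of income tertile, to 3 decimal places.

2.496

OR_MH = Σ(aᵢdᵢ/nᵢ) / Σ(bᵢcᵢ/nᵢ), where nᵢ is the stratum total.
Stratum 1 (Low): n = 485; a·d/n = 244·57/485 = 28.6763; b·c/n = 139·45/485 = 12.8969
Stratum 2 (Middle): n = 321; a·d/n = 38·131/321 = 15.5078; b·c/n = 132·20/321 = 8.2243
Stratum 3 (High): n = 452; a·d/n = 154·89/452 = 30.3230; b·c/n = 188·21/452 = 8.7345
OR_MH = (28.6763 + 15.5078 + 30.3230) / (12.8969 + 8.2243 + 8.7345) = 74.5071 / 29.8557 = 2.49557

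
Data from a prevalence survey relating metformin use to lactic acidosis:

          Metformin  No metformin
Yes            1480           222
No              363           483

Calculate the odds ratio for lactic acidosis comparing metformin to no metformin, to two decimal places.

8.87

Reading the table with exposure as columns: a = 1480 (Metformin, case), b = 363 (Metformin, non-case), c = 222 (No metformin, case), d = 483.
OR = (a·d)/(b·c) = (1480 × 483) / (363 × 222) = 714840 / 80586 = 8.87052
The odds of lactic acidosis are about 8.87 times as high in the metformin group.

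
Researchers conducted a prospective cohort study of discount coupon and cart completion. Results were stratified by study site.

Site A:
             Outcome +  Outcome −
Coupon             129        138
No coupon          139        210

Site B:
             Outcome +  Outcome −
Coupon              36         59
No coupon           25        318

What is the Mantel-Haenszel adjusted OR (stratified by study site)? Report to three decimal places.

2.032

OR_MH = Σ(aᵢdᵢ/nᵢ) / Σ(bᵢcᵢ/nᵢ), where nᵢ is the stratum total.
Stratum 1 (Site A): n = 616; a·d/n = 129·210/616 = 43.9773; b·c/n = 138·139/616 = 31.1396
Stratum 2 (Site B): n = 438; a·d/n = 36·318/438 = 26.1370; b·c/n = 59·25/438 = 3.3676
OR_MH = (43.9773 + 26.1370) / (31.1396 + 3.3676) = 70.1143 / 34.5072 = 2.03187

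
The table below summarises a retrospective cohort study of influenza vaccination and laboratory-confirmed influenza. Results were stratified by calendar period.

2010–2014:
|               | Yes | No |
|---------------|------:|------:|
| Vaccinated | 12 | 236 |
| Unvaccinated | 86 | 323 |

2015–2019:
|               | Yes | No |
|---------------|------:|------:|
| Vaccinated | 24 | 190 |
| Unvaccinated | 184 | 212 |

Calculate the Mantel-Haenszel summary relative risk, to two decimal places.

0.24

RR_MH = Σ(aᵢ·n₀ᵢ/nᵢ) / Σ(cᵢ·n₁ᵢ/nᵢ), with n₁ᵢ = aᵢ+bᵢ (exposed), n₀ᵢ = cᵢ+dᵢ (unexposed), nᵢ = n₁ᵢ+n₀ᵢ.
Stratum 1 (2010–2014): n₁ = 248, n₀ = 409, n = 657; a·n₀/n = 12·409/657 = 7.4703; c·n₁/n = 86·248/657 = 32.4627
Stratum 2 (2015–2019): n₁ = 214, n₀ = 396, n = 610; a·n₀/n = 24·396/610 = 15.5803; c·n₁/n = 184·214/610 = 64.5508
RR_MH = (7.4703 + 15.5803) / (32.4627 + 64.5508) = 23.0506 / 97.0135 = 0.23760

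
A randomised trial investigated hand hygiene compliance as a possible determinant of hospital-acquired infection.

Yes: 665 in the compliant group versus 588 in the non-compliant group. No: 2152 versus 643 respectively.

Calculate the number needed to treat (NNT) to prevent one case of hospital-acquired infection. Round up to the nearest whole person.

Risk in treated group = 665/2817 = 0.23607; risk in control = 588/1231 = 0.47766.
Absolute risk reduction = 0.47766 − 0.23607 = 0.24159
NNT = 1 / ARR = 1 / 0.24159 = 4.139 → round up → 5

5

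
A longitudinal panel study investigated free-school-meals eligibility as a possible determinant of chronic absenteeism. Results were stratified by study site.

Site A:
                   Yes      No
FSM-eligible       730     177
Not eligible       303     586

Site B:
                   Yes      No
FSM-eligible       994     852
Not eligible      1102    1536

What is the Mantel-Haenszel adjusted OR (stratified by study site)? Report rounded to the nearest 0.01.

2.42

OR_MH = Σ(aᵢdᵢ/nᵢ) / Σ(bᵢcᵢ/nᵢ), where nᵢ is the stratum total.
Stratum 1 (Site A): n = 1796; a·d/n = 730·586/1796 = 238.1849; b·c/n = 177·303/1796 = 29.8614
Stratum 2 (Site B): n = 4484; a·d/n = 994·1536/4484 = 340.4960; b·c/n = 852·1102/4484 = 209.3898
OR_MH = (238.1849 + 340.4960) / (29.8614 + 209.3898) = 578.6808 / 239.2512 = 2.41872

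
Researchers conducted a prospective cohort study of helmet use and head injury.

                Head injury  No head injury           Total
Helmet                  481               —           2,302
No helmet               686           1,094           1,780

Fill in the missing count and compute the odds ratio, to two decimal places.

The missing cell is in the exposed row: 2302 − 481 = 1821.
So a = 481, b = 1821, c = 686, d = 1094.
OR = (a·d)/(b·c) = (481 × 1094) / (1821 × 686) = 526214 / 1249206 = 0.42124

0.42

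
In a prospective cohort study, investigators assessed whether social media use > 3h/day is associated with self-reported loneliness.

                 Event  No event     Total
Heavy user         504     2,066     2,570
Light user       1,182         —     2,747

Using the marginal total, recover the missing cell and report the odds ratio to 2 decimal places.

The missing cell is in the unexposed row: 2747 − 1182 = 1565.
So a = 504, b = 2066, c = 1182, d = 1565.
OR = (a·d)/(b·c) = (504 × 1565) / (2066 × 1182) = 788760 / 2442012 = 0.32300

0.32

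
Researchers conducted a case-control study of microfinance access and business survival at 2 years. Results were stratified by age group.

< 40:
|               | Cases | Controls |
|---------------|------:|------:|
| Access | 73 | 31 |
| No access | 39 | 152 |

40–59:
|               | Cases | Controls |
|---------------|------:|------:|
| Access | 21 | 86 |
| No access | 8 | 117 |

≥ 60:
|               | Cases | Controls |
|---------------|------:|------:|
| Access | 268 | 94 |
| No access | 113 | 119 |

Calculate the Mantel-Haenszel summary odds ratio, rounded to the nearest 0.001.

OR_MH = Σ(aᵢdᵢ/nᵢ) / Σ(bᵢcᵢ/nᵢ), where nᵢ is the stratum total.
Stratum 1 (< 40): n = 295; a·d/n = 73·152/295 = 37.6136; b·c/n = 31·39/295 = 4.0983
Stratum 2 (40–59): n = 232; a·d/n = 21·117/232 = 10.5905; b·c/n = 86·8/232 = 2.9655
Stratum 3 (≥ 60): n = 594; a·d/n = 268·119/594 = 53.6902; b·c/n = 94·113/594 = 17.8822
OR_MH = (37.6136 + 10.5905 + 53.6902) / (4.0983 + 2.9655 + 17.8822) = 101.8943 / 24.9460 = 4.08460

4.085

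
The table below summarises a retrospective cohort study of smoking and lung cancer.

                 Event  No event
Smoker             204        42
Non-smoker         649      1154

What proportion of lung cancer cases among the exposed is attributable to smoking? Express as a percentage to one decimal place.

Cells: a = 204, b = 42, c = 649, d = 1154.
Risk in exposed = 204/246 = 0.82927; risk in unexposed = 649/1803 = 0.35996.
RR = 0.82927/0.35996 = 2.30381
AR% = (RR − 1)/RR × 100 = (2.30381 − 1)/2.30381 × 100 = 56.5936%

56.6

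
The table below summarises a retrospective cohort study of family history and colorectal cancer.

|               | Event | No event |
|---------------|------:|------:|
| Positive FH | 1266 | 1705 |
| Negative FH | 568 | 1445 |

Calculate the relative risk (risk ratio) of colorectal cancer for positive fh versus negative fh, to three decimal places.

1.510

Cells: a = 1266, b = 1705, c = 568, d = 1445.
Risk in exposed = 1266/2971 = 0.42612; risk in unexposed = 568/2013 = 0.28217.
RR = 0.42612 / 0.28217 = 1.51017
The risk among the exposed is 1.51 times that among the unexposed.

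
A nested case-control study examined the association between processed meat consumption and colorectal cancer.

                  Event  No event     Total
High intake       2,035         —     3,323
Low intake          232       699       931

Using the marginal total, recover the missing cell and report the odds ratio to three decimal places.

4.760

The missing cell is in the exposed row: 3323 − 2035 = 1288.
So a = 2035, b = 1288, c = 232, d = 699.
OR = (a·d)/(b·c) = (2035 × 699) / (1288 × 232) = 1422465 / 298816 = 4.76034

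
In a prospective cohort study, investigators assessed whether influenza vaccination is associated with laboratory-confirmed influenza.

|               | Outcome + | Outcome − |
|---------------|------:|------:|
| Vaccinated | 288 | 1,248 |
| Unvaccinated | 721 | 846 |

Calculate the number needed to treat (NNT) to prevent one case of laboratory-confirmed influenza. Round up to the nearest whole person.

4

Risk in treated group = 288/1536 = 0.18750; risk in control = 721/1567 = 0.46011.
Absolute risk reduction = 0.46011 − 0.18750 = 0.27261
NNT = 1 / ARR = 1 / 0.27261 = 3.668 → round up → 4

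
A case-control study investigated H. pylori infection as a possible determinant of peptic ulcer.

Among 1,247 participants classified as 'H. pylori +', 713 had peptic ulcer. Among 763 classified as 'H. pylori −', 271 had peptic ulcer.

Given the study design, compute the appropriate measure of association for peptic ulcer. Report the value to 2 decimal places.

2.42

From the description: a = 713, b = 534, c = 271, d = 492.
This is a case-control study: participants were sampled on outcome status, so risks in the source population cannot be estimated directly — relative risk is not valid here. The odds ratio is the appropriate measure.
OR = (a·d)/(b·c) = (713 × 492) / (534 × 271) = 350796 / 144714 = 2.42406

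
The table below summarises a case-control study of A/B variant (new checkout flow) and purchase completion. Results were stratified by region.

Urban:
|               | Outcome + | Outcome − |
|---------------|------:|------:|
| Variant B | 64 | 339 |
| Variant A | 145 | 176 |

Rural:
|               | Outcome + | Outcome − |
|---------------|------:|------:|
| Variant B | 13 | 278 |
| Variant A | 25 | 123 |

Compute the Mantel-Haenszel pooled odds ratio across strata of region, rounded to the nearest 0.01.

0.23

OR_MH = Σ(aᵢdᵢ/nᵢ) / Σ(bᵢcᵢ/nᵢ), where nᵢ is the stratum total.
Stratum 1 (Urban): n = 724; a·d/n = 64·176/724 = 15.5580; b·c/n = 339·145/724 = 67.8936
Stratum 2 (Rural): n = 439; a·d/n = 13·123/439 = 3.6424; b·c/n = 278·25/439 = 15.8314
OR_MH = (15.5580 + 3.6424) / (67.8936 + 15.8314) = 19.2004 / 83.7251 = 0.22933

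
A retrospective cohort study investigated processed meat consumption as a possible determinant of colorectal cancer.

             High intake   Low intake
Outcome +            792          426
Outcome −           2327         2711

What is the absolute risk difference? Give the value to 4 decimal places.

0.1181

Reading the table with exposure as columns: a = 792 (High intake, case), b = 2327 (High intake, non-case), c = 426 (Low intake, case), d = 2711.
Risk in exposed = 792/3119 = 0.253928; risk in unexposed = 426/3137 = 0.135799.
Risk difference = 0.253928 − 0.135799 = 0.118129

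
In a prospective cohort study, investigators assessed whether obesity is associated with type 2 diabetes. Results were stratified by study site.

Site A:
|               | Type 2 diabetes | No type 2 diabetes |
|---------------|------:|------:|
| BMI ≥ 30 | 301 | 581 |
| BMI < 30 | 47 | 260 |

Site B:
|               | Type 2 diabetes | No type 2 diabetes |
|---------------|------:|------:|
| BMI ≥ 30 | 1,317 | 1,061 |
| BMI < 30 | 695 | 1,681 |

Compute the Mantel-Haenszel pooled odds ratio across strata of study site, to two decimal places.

OR_MH = Σ(aᵢdᵢ/nᵢ) / Σ(bᵢcᵢ/nᵢ), where nᵢ is the stratum total.
Stratum 1 (Site A): n = 1189; a·d/n = 301·260/1189 = 65.8200; b·c/n = 581·47/1189 = 22.9664
Stratum 2 (Site B): n = 4754; a·d/n = 1317·1681/4754 = 465.6872; b·c/n = 1061·695/4754 = 155.1104
OR_MH = (65.8200 + 465.6872) / (22.9664 + 155.1104) = 531.5072 / 178.0768 = 2.98471

2.98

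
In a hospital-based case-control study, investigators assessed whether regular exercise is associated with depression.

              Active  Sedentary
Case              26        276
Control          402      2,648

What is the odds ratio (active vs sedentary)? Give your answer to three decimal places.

Reading the table with exposure as columns: a = 26 (Active, case), b = 402 (Active, non-case), c = 276 (Sedentary, case), d = 2648.
OR = (a·d)/(b·c) = (26 × 2648) / (402 × 276) = 68848 / 110952 = 0.62052
Exposure is associated with lower odds of depression (OR = 0.62 < 1).

0.621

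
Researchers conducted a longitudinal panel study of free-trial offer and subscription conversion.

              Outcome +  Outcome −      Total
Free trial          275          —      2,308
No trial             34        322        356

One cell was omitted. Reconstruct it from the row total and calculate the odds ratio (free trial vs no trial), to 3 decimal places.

1.281

The missing cell is in the exposed row: 2308 − 275 = 2033.
So a = 275, b = 2033, c = 34, d = 322.
OR = (a·d)/(b·c) = (275 × 322) / (2033 × 34) = 88550 / 69122 = 1.28107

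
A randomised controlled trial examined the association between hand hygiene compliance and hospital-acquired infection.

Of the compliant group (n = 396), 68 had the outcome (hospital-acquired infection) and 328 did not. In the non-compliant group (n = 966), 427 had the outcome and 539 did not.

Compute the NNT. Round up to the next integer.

Risk in treated group = 68/396 = 0.17172; risk in control = 427/966 = 0.44203.
Absolute risk reduction = 0.44203 − 0.17172 = 0.27031
NNT = 1 / ARR = 1 / 0.27031 = 3.699 → round up → 4

4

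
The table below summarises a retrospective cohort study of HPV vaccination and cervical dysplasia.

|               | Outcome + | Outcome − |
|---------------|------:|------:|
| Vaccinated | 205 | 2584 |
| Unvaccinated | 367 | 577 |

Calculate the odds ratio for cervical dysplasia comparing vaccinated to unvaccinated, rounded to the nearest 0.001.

0.125

Cells: a = 205, b = 2584, c = 367, d = 577.
OR = (a·d)/(b·c) = (205 × 577) / (2584 × 367) = 118285 / 948328 = 0.12473
Exposure is associated with lower odds of cervical dysplasia (OR = 0.12 < 1).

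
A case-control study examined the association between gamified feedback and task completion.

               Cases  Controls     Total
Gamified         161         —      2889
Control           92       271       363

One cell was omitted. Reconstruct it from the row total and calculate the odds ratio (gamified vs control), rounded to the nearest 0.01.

The missing cell is in the exposed row: 2889 − 161 = 2728.
So a = 161, b = 2728, c = 92, d = 271.
OR = (a·d)/(b·c) = (161 × 271) / (2728 × 92) = 43631 / 250976 = 0.17385

0.17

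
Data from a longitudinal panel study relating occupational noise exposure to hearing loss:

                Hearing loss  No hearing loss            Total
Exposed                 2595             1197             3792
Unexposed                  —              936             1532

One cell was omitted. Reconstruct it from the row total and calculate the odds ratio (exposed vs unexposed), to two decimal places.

The missing cell is in the unexposed row: 1532 − 936 = 596.
So a = 2595, b = 1197, c = 596, d = 936.
OR = (a·d)/(b·c) = (2595 × 936) / (1197 × 596) = 2428920 / 713412 = 3.40465

3.40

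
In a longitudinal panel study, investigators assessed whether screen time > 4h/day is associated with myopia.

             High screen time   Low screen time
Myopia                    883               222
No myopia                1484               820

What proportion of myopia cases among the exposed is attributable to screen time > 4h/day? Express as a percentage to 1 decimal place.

42.9

Reading the table with exposure as columns: a = 883 (High screen time, case), b = 1484 (High screen time, non-case), c = 222 (Low screen time, case), d = 820.
Risk in exposed = 883/2367 = 0.37305; risk in unexposed = 222/1042 = 0.21305.
RR = 0.37305/0.21305 = 1.75096
AR% = (RR − 1)/RR × 100 = (1.75096 − 1)/1.75096 × 100 = 42.8886%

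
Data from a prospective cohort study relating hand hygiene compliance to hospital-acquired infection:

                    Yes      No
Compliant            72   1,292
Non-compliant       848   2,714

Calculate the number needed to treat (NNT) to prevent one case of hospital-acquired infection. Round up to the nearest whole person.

6

Risk in treated group = 72/1364 = 0.05279; risk in control = 848/3562 = 0.23807.
Absolute risk reduction = 0.23807 − 0.05279 = 0.18528
NNT = 1 / ARR = 1 / 0.18528 = 5.397 → round up → 6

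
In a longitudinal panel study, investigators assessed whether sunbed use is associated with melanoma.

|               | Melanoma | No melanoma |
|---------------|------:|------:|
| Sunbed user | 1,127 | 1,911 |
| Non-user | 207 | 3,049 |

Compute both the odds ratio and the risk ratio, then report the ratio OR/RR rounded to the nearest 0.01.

1.49

Cells: a = 1127, b = 1911, c = 207, d = 3049.
OR = (1127·3049)/(1911·207) = 3436223/395577 = 8.68661
Risk in exposed = 1127/3038 = 0.37097; risk in unexposed = 207/3256 = 0.06357; RR = 5.83513
OR/RR = 8.68661 / 5.83513 = 1.48868
The outcome is not rare, so the OR lies further from 1 than the RR.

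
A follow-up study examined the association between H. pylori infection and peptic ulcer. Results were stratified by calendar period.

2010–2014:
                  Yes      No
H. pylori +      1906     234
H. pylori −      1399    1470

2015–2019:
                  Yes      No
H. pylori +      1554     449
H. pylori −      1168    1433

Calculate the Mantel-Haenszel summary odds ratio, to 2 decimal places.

5.82

OR_MH = Σ(aᵢdᵢ/nᵢ) / Σ(bᵢcᵢ/nᵢ), where nᵢ is the stratum total.
Stratum 1 (2010–2014): n = 5009; a·d/n = 1906·1470/5009 = 559.3572; b·c/n = 234·1399/5009 = 65.3556
Stratum 2 (2015–2019): n = 4604; a·d/n = 1554·1433/4604 = 483.6842; b·c/n = 449·1168/4604 = 113.9079
OR_MH = (559.3572 + 483.6842) / (65.3556 + 113.9079) = 1043.0413 / 179.2635 = 5.81848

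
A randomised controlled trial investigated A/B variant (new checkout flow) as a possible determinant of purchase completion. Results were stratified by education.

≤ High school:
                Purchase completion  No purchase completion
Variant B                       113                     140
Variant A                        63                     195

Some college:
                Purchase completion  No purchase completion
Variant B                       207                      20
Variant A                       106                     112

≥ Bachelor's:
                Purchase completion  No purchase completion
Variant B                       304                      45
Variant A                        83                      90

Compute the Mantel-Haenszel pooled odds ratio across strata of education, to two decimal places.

OR_MH = Σ(aᵢdᵢ/nᵢ) / Σ(bᵢcᵢ/nᵢ), where nᵢ is the stratum total.
Stratum 1 (≤ High school): n = 511; a·d/n = 113·195/511 = 43.1213; b·c/n = 140·63/511 = 17.2603
Stratum 2 (Some college): n = 445; a·d/n = 207·112/445 = 52.0989; b·c/n = 20·106/445 = 4.7640
Stratum 3 (≥ Bachelor's): n = 522; a·d/n = 304·90/522 = 52.4138; b·c/n = 45·83/522 = 7.1552
OR_MH = (43.1213 + 52.0989 + 52.4138) / (17.2603 + 4.7640 + 7.1552) = 147.6340 / 29.1795 = 5.05951

5.06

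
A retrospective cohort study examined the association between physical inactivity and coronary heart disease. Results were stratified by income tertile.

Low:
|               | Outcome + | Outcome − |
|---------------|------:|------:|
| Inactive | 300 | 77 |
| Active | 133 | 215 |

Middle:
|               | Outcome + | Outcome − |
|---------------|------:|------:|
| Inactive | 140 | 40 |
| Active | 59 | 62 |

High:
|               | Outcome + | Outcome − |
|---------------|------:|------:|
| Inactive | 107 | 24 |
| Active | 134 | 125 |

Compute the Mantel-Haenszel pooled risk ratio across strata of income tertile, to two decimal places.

RR_MH = Σ(aᵢ·n₀ᵢ/nᵢ) / Σ(cᵢ·n₁ᵢ/nᵢ), with n₁ᵢ = aᵢ+bᵢ (exposed), n₀ᵢ = cᵢ+dᵢ (unexposed), nᵢ = n₁ᵢ+n₀ᵢ.
Stratum 1 (Low): n₁ = 377, n₀ = 348, n = 725; a·n₀/n = 300·348/725 = 144.0000; c·n₁/n = 133·377/725 = 69.1600
Stratum 2 (Middle): n₁ = 180, n₀ = 121, n = 301; a·n₀/n = 140·121/301 = 56.2791; c·n₁/n = 59·180/301 = 35.2824
Stratum 3 (High): n₁ = 131, n₀ = 259, n = 390; a·n₀/n = 107·259/390 = 71.0590; c·n₁/n = 134·131/390 = 45.0103
RR_MH = (144.0000 + 56.2791 + 71.0590) / (69.1600 + 35.2824 + 45.0103) = 271.3380 / 149.4526 = 1.81555

1.82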